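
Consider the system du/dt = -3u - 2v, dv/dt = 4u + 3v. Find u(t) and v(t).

u(t) = K_1e^(t) - K_2e^(-t), v(t) = -2K_1e^(t) + K_2e^(-t)

Coefficient matrix A = [[-3, -2], [4, 3]].
Characteristic polynomial det(A - λI) = λ^2 - 1 = 0.
Eigenvalues λ = 1, -1.
For λ=1: (A-λI) row 1 is [-4, -2], so an eigenvector is (1, -2).
For λ=-1: (A-λI) row 1 is [-2, -2], so an eigenvector is (-1, 1).
General solution: K_1e^(t)(1,-2) + K_2e^(-t)(-1,1).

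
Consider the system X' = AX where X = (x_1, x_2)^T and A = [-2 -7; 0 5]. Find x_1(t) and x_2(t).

Coefficient matrix A = [[-2, -7], [0, 5]].
Characteristic polynomial det(A - λI) = λ^2 - 3λ - 10 = 0.
Eigenvalues λ = -2, 5.
For λ=-2: (A-λI) row 1 is [0, -7], so an eigenvector is (-1, 0).
For λ=5: (A-λI) row 1 is [-7, -7], so an eigenvector is (-1, 1).
General solution: c_1e^(-2t)(-1,0) + c_2e^(5t)(-1,1).

x_1(t) = -c_1e^(-2t) - c_2e^(5t), x_2(t) = c_2e^(5t)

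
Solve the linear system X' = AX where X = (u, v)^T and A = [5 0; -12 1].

u(t) = -K_2e^(5t), v(t) = K_1e^(t) + 3K_2e^(5t)

Coefficient matrix A = [[5, 0], [-12, 1]].
Characteristic polynomial det(A - λI) = λ^2 - 6λ + 5 = 0.
Eigenvalues λ = 1, 5.
For λ=1: (A-λI) row 1 is [4, 0], so an eigenvector is (0, 1).
For λ=5: (A-λI) row 2 is [-12, -4], so an eigenvector is (-1, 3).
General solution: K_1e^(t)(0,1) + K_2e^(5t)(-1,3).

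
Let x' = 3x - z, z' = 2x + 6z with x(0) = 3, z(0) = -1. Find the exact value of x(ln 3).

A = [[3,-1],[2,6]]; eigenvalues λ = 4, 5.
Eigenvectors: (1,-1) for λ=4, (-1,2) for λ=5.
From the initial condition, c_1 = 5, c_2 = 2.
x(ln 3) = (5)(3^4)(1) + (2)(3^5)(-1) = -81.

-81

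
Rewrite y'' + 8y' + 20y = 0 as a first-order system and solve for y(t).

y(t) = C_1e^(-4t)cos(2t) + C_2e^(-4t)sin(2t)

Let x_1 = y, x_2 = y'. Then x_1' = x_2 and x_2' = -20x_1 - 8x_2.
A = [[0,1],[-20,-8]]; det(A-λI) = λ^2 + 8λ + 20.
Eigenvalues λ = -4 ± 2i.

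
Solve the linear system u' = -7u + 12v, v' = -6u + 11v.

Coefficient matrix A = [[-7, 12], [-6, 11]].
Characteristic polynomial det(A - λI) = λ^2 - 4λ - 5 = 0.
Eigenvalues λ = -1, 5.
For λ=-1: (A-λI) row 1 is [-6, 12], so an eigenvector is (2, 1).
For λ=5: (A-λI) row 1 is [-12, 12], so an eigenvector is (1, 1).
General solution: c_1e^(-t)(2,1) + c_2e^(5t)(1,1).

u(t) = 2c_1e^(-t) + c_2e^(5t), v(t) = c_1e^(-t) + c_2e^(5t)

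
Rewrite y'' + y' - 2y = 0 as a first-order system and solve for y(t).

Let x_1 = y, x_2 = y'. Then x_1' = x_2 and x_2' = 2x_1 - x_2.
A = [[0,1],[2,-1]]; det(A-λI) = λ^2 + λ - 2.
Eigenvalues λ = -2, 1 with eigenvectors (1,-2), (1,1).

y(t) = K_1e^(-2t) + K_2e^(t)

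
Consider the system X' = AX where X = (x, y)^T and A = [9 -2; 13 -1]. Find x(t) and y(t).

Coefficient matrix A = [[9, -2], [13, -1]].
Characteristic polynomial det(A - λI) = λ^2 - 8λ + 17 = 0.
Eigenvalues λ = 4 ± i (complex conjugate pair).
For λ=4+i: an eigenvector is (1,3) - i(-1,-2) = (1 + i, 3 + 2i).
A real fundamental pair from Re and Im of e^((4+i)t)v: X_1 = e^(4t)(cos(t)·(1,3) + sin(t)·(-1,-2)), X_2 = e^(4t)(sin(t)·(1,3) - cos(t)·(-1,-2)).
General solution: c_1X_1 + c_2X_2.

x(t) = -c_1e^(4t)sin(t) + c_1e^(4t)cos(t) + c_2e^(4t)sin(t) + c_2e^(4t)cos(t), y(t) = -2c_1e^(4t)sin(t) + 3c_1e^(4t)cos(t) + 3c_2e^(4t)sin(t) + 2c_2e^(4t)cos(t)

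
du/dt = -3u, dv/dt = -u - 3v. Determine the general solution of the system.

u(t) = -c_2e^(-3t), v(t) = c_1e^(-3t) + c_2te^(-3t) + 3c_2e^(-3t)

Coefficient matrix A = [[-3, 0], [-1, -3]].
Characteristic polynomial det(A - λI) = λ^2 + 6λ + 9 = 0.
Single eigenvalue λ = -3 with algebraic multiplicity 2.
Eigenvector v = (0,1); generalized eigenvector w with (A-λI)w=v is (-1,3).
General solution: e^(-3t)[c_1·v + c_2·(t·v + w)].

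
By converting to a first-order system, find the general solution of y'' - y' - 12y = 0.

Let x_1 = y, x_2 = y'. Then x_1' = x_2 and x_2' = 12x_1 + x_2.
A = [[0,1],[12,1]]; det(A-λI) = λ^2 - λ - 12.
Eigenvalues λ = -3, 4 with eigenvectors (1,-3), (1,4).

y(t) = c_1e^(-3t) + c_2e^(4t)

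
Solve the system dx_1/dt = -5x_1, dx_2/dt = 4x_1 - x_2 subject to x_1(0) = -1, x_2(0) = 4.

Coefficient matrix A = [[-5, 0], [4, -1]].
Characteristic polynomial det(A - λI) = λ^2 + 6λ + 5 = 0.
Eigenvalues λ = -5, -1.
For λ=-5: (A-λI) row 2 is [4, 4], so an eigenvector is (-1, 1).
For λ=-1: (A-λI) row 1 is [-4, 0], so an eigenvector is (0, -1).
General solution: K_1e^(-5t)(-1,1) + K_2e^(-t)(0,-1).
Applying x_1(0)=-1, x_2(0)=4 gives K_1=1, K_2=-3.

x_1(t) = -e^(-5t), x_2(t) = 3e^(-t) + e^(-5t)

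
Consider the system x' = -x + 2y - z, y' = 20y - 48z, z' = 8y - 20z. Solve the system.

x(t) = c_1e^(-t) + c_2e^(4t) - c_3e^(-4t), y(t) = 3c_2e^(4t) + 2c_3e^(-4t), z(t) = c_2e^(4t) + c_3e^(-4t)

Coefficient matrix A = [[-1, 2, -1], [0, 20, -48], [0, 8, -20]].
det(A - λI) = 0 gives eigenvalues λ = -1, 4, -4.
For λ=-1: eigenvector (1,0,0).
For λ=4: eigenvector (1,3,1).
For λ=-4: eigenvector (-1,2,1).
General solution: c_1e^(-t)(1,0,0) + c_2e^(4t)(1,3,1) + c_3e^(-4t)(-1,2,1).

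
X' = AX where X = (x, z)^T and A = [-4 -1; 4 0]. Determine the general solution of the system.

x(t) = C_1e^(-2t) + C_2te^(-2t), z(t) = -2C_1e^(-2t) - 2C_2te^(-2t) - C_2e^(-2t)

Coefficient matrix A = [[-4, -1], [4, 0]].
Characteristic polynomial det(A - λI) = λ^2 + 4λ + 4 = 0.
Single eigenvalue λ = -2 with algebraic multiplicity 2.
Eigenvector v = (1,-2); generalized eigenvector w with (A-λI)w=v is (0,-1).
General solution: e^(-2t)[C_1·v + C_2·(t·v + w)].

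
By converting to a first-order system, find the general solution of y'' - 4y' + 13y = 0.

Let x_1 = y, x_2 = y'. Then x_1' = x_2 and x_2' = -13x_1 + 4x_2.
A = [[0,1],[-13,4]]; det(A-λI) = λ^2 - 4λ + 13.
Eigenvalues λ = 2 ± 3i.

y(t) = c_1e^(2t)cos(3t) + c_2e^(2t)sin(3t)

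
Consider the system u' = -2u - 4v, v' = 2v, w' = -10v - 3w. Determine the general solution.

Coefficient matrix A = [[-2, -4, 0], [0, 2, 0], [0, -10, -3]].
det(A - λI) = 0 gives eigenvalues λ = -3, 2, -2.
For λ=-3: eigenvector (0,0,1).
For λ=2: eigenvector (-1,1,-2).
For λ=-2: eigenvector (1,0,0).
General solution: c_1e^(-3t)(0,0,1) + c_2e^(2t)(-1,1,-2) + c_3e^(-2t)(1,0,0).

u(t) = -c_2e^(2t) + c_3e^(-2t), v(t) = c_2e^(2t), w(t) = c_1e^(-3t) - 2c_2e^(2t)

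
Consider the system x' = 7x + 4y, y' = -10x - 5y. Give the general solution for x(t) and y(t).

Coefficient matrix A = [[7, 4], [-10, -5]].
Characteristic polynomial det(A - λI) = λ^2 - 2λ + 5 = 0.
Eigenvalues λ = 1 ± 2i (complex conjugate pair).
For λ=1+2i: an eigenvector is (-1,2) - i(1,-1) = (-1 - i, 2 + i).
A real fundamental pair from Re and Im of e^((1+2i)t)v: X_1 = e^(t)(cos(2t)·(-1,2) + sin(2t)·(1,-1)), X_2 = e^(t)(sin(2t)·(-1,2) - cos(2t)·(1,-1)).
General solution: c_1X_1 + c_2X_2.

x(t) = c_1e^(t)sin(2t) - c_1e^(t)cos(2t) - c_2e^(t)sin(2t) - c_2e^(t)cos(2t), y(t) = -c_1e^(t)sin(2t) + 2c_1e^(t)cos(2t) + 2c_2e^(t)sin(2t) + c_2e^(t)cos(2t)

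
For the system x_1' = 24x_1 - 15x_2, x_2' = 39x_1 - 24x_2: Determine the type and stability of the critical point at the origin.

center

A = [[24,-15],[39,-24]]; det(A-λI) = λ^2 + 9.
λ = 0 ± 3i: zero real part.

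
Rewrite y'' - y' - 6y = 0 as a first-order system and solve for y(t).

y(t) = K_1e^(-2t) + K_2e^(3t)

Let x_1 = y, x_2 = y'. Then x_1' = x_2 and x_2' = 6x_1 + x_2.
A = [[0,1],[6,1]]; det(A-λI) = λ^2 - λ - 6.
Eigenvalues λ = -2, 3 with eigenvectors (1,-2), (1,3).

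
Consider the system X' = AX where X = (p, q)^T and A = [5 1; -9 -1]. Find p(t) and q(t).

p(t) = -C_1e^(2t) - C_2te^(2t), q(t) = 3C_1e^(2t) + 3C_2te^(2t) - C_2e^(2t)

Coefficient matrix A = [[5, 1], [-9, -1]].
Characteristic polynomial det(A - λI) = λ^2 - 4λ + 4 = 0.
Single eigenvalue λ = 2 with algebraic multiplicity 2.
Eigenvector v = (-1,3); generalized eigenvector w with (A-λI)w=v is (0,-1).
General solution: e^(2t)[C_1·v + C_2·(t·v + w)].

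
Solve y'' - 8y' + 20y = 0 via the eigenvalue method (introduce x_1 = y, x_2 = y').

Let x_1 = y, x_2 = y'. Then x_1' = x_2 and x_2' = -20x_1 + 8x_2.
A = [[0,1],[-20,8]]; det(A-λI) = λ^2 - 8λ + 20.
Eigenvalues λ = 4 ± 2i.

y(t) = K_1e^(4t)cos(2t) + K_2e^(4t)sin(2t)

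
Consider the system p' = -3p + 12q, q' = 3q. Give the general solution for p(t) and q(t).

p(t) = K_1e^(-3t) + 2K_2e^(3t), q(t) = K_2e^(3t)

Coefficient matrix A = [[-3, 12], [0, 3]].
Characteristic polynomial det(A - λI) = λ^2 - 9 = 0.
Eigenvalues λ = -3, 3.
For λ=-3: (A-λI) row 1 is [0, 12], so an eigenvector is (1, 0).
For λ=3: (A-λI) row 1 is [-6, 12], so an eigenvector is (2, 1).
General solution: K_1e^(-3t)(1,0) + K_2e^(3t)(2,1).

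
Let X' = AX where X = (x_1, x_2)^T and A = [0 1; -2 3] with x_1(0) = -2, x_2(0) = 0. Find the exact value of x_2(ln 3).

A = [[0,1],[-2,3]]; eigenvalues λ = 2, 1.
Eigenvectors: (1,2) for λ=2, (-1,-1) for λ=1.
From the initial condition, c_1 = 2, c_2 = 4.
x_2(ln 3) = (2)(3^2)(2) + (4)(3^1)(-1) = 24.

24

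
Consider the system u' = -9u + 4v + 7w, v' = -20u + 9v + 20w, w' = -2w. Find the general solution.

u(t) = K_1e^(-t) + K_2e^(-2t) + 2K_3e^(t), v(t) = 2K_1e^(-t) + 5K_3e^(t), w(t) = K_2e^(-2t)

Coefficient matrix A = [[-9, 4, 7], [-20, 9, 20], [0, 0, -2]].
det(A - λI) = 0 gives eigenvalues λ = -1, -2, 1.
For λ=-1: eigenvector (1,2,0).
For λ=-2: eigenvector (1,0,1).
For λ=1: eigenvector (2,5,0).
General solution: K_1e^(-t)(1,2,0) + K_2e^(-2t)(1,0,1) + K_3e^(t)(2,5,0).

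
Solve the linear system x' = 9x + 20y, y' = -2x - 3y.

x(t) = -3c_1e^(3t)sin(2t) - c_1e^(3t)cos(2t) - c_2e^(3t)sin(2t) + 3c_2e^(3t)cos(2t), y(t) = c_1e^(3t)sin(2t) - c_2e^(3t)cos(2t)

Coefficient matrix A = [[9, 20], [-2, -3]].
Characteristic polynomial det(A - λI) = λ^2 - 6λ + 13 = 0.
Eigenvalues λ = 3 ± 2i (complex conjugate pair).
For λ=3+2i: an eigenvector is (-1,0) - i(-3,1) = (-1 + 3i, 0 - i).
A real fundamental pair from Re and Im of e^((3+2i)t)v: X_1 = e^(3t)(cos(2t)·(-1,0) + sin(2t)·(-3,1)), X_2 = e^(3t)(sin(2t)·(-1,0) - cos(2t)·(-3,1)).
General solution: c_1X_1 + c_2X_2.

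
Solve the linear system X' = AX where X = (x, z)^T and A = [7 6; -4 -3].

x(t) = C_1e^(t) + 3C_2e^(3t), z(t) = -C_1e^(t) - 2C_2e^(3t)

Coefficient matrix A = [[7, 6], [-4, -3]].
Characteristic polynomial det(A - λI) = λ^2 - 4λ + 3 = 0.
Eigenvalues λ = 1, 3.
For λ=1: (A-λI) row 1 is [6, 6], so an eigenvector is (1, -1).
For λ=3: (A-λI) row 1 is [4, 6], so an eigenvector is (3, -2).
General solution: C_1e^(t)(1,-1) + C_2e^(3t)(3,-2).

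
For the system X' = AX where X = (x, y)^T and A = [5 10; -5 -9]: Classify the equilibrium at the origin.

A = [[5,10],[-5,-9]]; det(A-λI) = λ^2 + 4λ + 5.
λ = -2 ± i: negative real part.

stable spiral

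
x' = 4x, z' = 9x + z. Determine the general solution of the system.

Coefficient matrix A = [[4, 0], [9, 1]].
Characteristic polynomial det(A - λI) = λ^2 - 5λ + 4 = 0.
Eigenvalues λ = 1, 4.
For λ=1: (A-λI) row 1 is [3, 0], so an eigenvector is (0, -1).
For λ=4: (A-λI) row 2 is [9, -3], so an eigenvector is (1, 3).
General solution: C_1e^(t)(0,-1) + C_2e^(4t)(1,3).

x(t) = C_2e^(4t), z(t) = -C_1e^(t) + 3C_2e^(4t)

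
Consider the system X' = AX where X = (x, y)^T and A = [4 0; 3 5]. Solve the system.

x(t) = K_2e^(4t), y(t) = -K_1e^(5t) - 3K_2e^(4t)

Coefficient matrix A = [[4, 0], [3, 5]].
Characteristic polynomial det(A - λI) = λ^2 - 9λ + 20 = 0.
Eigenvalues λ = 5, 4.
For λ=5: (A-λI) row 1 is [-1, 0], so an eigenvector is (0, -1).
For λ=4: (A-λI) row 2 is [3, 1], so an eigenvector is (1, -3).
General solution: K_1e^(5t)(0,-1) + K_2e^(4t)(1,-3).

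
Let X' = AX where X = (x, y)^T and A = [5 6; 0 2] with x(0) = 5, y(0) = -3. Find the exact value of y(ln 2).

-12

A = [[5,6],[0,2]]; eigenvalues λ = 5, 2.
Eigenvectors: (1,0) for λ=5, (-2,1) for λ=2.
From the initial condition, c_1 = -1, c_2 = -3.
y(ln 2) = (-1)(2^5)(0) + (-3)(2^2)(1) = -12.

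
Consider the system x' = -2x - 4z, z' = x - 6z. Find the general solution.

Coefficient matrix A = [[-2, -4], [1, -6]].
Characteristic polynomial det(A - λI) = λ^2 + 8λ + 16 = 0.
Single eigenvalue λ = -4 with algebraic multiplicity 2.
Eigenvector v = (-2,-1); generalized eigenvector w with (A-λI)w=v is (-1,0).
General solution: e^(-4t)[c_1·v + c_2·(t·v + w)].

x(t) = -2c_1e^(-4t) - 2c_2te^(-4t) - c_2e^(-4t), z(t) = -c_1e^(-4t) - c_2te^(-4t)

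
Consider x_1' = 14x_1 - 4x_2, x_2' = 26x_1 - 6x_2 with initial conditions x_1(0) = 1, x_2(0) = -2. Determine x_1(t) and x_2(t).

x_1(t) = 9e^(4t)sin(2t) + e^(4t)cos(2t), x_2(t) = 23e^(4t)sin(2t) - 2e^(4t)cos(2t)

Coefficient matrix A = [[14, -4], [26, -6]].
Characteristic polynomial det(A - λI) = λ^2 - 8λ + 20 = 0.
Eigenvalues λ = 4 ± 2i (complex conjugate pair).
For λ=4+2i: an eigenvector is (-1,-3) - i(1,2) = (-1 - i, -3 - 2i).
A real fundamental pair from Re and Im of e^((4+2i)t)v: X_1 = e^(4t)(cos(2t)·(-1,-3) + sin(2t)·(1,2)), X_2 = e^(4t)(sin(2t)·(-1,-3) - cos(2t)·(1,2)).
General solution: C_1X_1 + C_2X_2.
Applying x_1(0)=1, x_2(0)=-2 gives C_1=4, C_2=-5.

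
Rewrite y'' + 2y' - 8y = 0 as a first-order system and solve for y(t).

y(t) = K_1e^(-4t) + K_2e^(2t)

Let x_1 = y, x_2 = y'. Then x_1' = x_2 and x_2' = 8x_1 - 2x_2.
A = [[0,1],[8,-2]]; det(A-λI) = λ^2 + 2λ - 8.
Eigenvalues λ = -4, 2 with eigenvectors (1,-4), (1,2).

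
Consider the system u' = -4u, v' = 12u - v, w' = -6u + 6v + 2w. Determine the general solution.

Coefficient matrix A = [[-4, 0, 0], [12, -1, 0], [-6, 6, 2]].
det(A - λI) = 0 gives eigenvalues λ = -4, -1, 2.
For λ=-4: eigenvector (1,-4,5).
For λ=-1: eigenvector (0,1,-2).
For λ=2: eigenvector (0,0,1).
General solution: c_1e^(-4t)(1,-4,5) + c_2e^(-t)(0,1,-2) + c_3e^(2t)(0,0,1).

u(t) = c_1e^(-4t), v(t) = -4c_1e^(-4t) + c_2e^(-t), w(t) = 5c_1e^(-4t) - 2c_2e^(-t) + c_3e^(2t)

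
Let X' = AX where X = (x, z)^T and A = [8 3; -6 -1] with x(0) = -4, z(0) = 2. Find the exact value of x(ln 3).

A = [[8,3],[-6,-1]]; eigenvalues λ = 5, 2.
Eigenvectors: (1,-1) for λ=5, (-1,2) for λ=2.
From the initial condition, c_1 = -6, c_2 = -2.
x(ln 3) = (-6)(3^5)(1) + (-2)(3^2)(-1) = -1440.

-1440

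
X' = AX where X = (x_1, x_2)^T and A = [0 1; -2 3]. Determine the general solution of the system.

Coefficient matrix A = [[0, 1], [-2, 3]].
Characteristic polynomial det(A - λI) = λ^2 - 3λ + 2 = 0.
Eigenvalues λ = 2, 1.
For λ=2: (A-λI) row 1 is [-2, 1], so an eigenvector is (-1, -2).
For λ=1: (A-λI) row 1 is [-1, 1], so an eigenvector is (1, 1).
General solution: C_1e^(2t)(-1,-2) + C_2e^(t)(1,1).

x_1(t) = -C_1e^(2t) + C_2e^(t), x_2(t) = -2C_1e^(2t) + C_2e^(t)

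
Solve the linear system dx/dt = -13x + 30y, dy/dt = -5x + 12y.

Coefficient matrix A = [[-13, 30], [-5, 12]].
Characteristic polynomial det(A - λI) = λ^2 + λ - 6 = 0.
Eigenvalues λ = 2, -3.
For λ=2: (A-λI) row 1 is [-15, 30], so an eigenvector is (-2, -1).
For λ=-3: (A-λI) row 1 is [-10, 30], so an eigenvector is (-3, -1).
General solution: c_1e^(2t)(-2,-1) + c_2e^(-3t)(-3,-1).

x(t) = -2c_1e^(2t) - 3c_2e^(-3t), y(t) = -c_1e^(2t) - c_2e^(-3t)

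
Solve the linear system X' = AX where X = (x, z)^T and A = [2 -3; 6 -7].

Coefficient matrix A = [[2, -3], [6, -7]].
Characteristic polynomial det(A - λI) = λ^2 + 5λ + 4 = 0.
Eigenvalues λ = -1, -4.
For λ=-1: (A-λI) row 1 is [3, -3], so an eigenvector is (1, 1).
For λ=-4: (A-λI) row 1 is [6, -3], so an eigenvector is (1, 2).
General solution: K_1e^(-t)(1,1) + K_2e^(-4t)(1,2).

x(t) = K_1e^(-t) + K_2e^(-4t), z(t) = K_1e^(-t) + 2K_2e^(-4t)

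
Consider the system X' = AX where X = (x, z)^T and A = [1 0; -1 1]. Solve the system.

Coefficient matrix A = [[1, 0], [-1, 1]].
Characteristic polynomial det(A - λI) = λ^2 - 2λ + 1 = 0.
Single eigenvalue λ = 1 with algebraic multiplicity 2.
Eigenvector v = (0,1); generalized eigenvector w with (A-λI)w=v is (-1,0).
General solution: e^(t)[K_1·v + K_2·(t·v + w)].

x(t) = -K_2e^(t), z(t) = K_1e^(t) + K_2te^(t)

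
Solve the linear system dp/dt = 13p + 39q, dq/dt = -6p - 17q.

Coefficient matrix A = [[13, 39], [-6, -17]].
Characteristic polynomial det(A - λI) = λ^2 + 4λ + 13 = 0.
Eigenvalues λ = -2 ± 3i (complex conjugate pair).
For λ=-2+3i: an eigenvector is (3,-1) - i(2,-1) = (3 - 2i, -1 + i).
A real fundamental pair from Re and Im of e^((-2+3i)t)v: X_1 = e^(-2t)(cos(3t)·(3,-1) + sin(3t)·(2,-1)), X_2 = e^(-2t)(sin(3t)·(3,-1) - cos(3t)·(2,-1)).
General solution: C_1X_1 + C_2X_2.

p(t) = 2C_1e^(-2t)sin(3t) + 3C_1e^(-2t)cos(3t) + 3C_2e^(-2t)sin(3t) - 2C_2e^(-2t)cos(3t), q(t) = -C_1e^(-2t)sin(3t) - C_1e^(-2t)cos(3t) - C_2e^(-2t)sin(3t) + C_2e^(-2t)cos(3t)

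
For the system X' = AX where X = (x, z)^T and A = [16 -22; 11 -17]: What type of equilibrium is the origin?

saddle

A = [[16,-22],[11,-17]]; det(A-λI) = λ^2 + λ - 30.
λ = -6, 5: opposite signs.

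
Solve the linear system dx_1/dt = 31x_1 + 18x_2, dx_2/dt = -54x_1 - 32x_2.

Coefficient matrix A = [[31, 18], [-54, -32]].
Characteristic polynomial det(A - λI) = λ^2 + λ - 20 = 0.
Eigenvalues λ = -5, 4.
For λ=-5: (A-λI) row 1 is [36, 18], so an eigenvector is (1, -2).
For λ=4: (A-λI) row 1 is [27, 18], so an eigenvector is (2, -3).
General solution: c_1e^(-5t)(1,-2) + c_2e^(4t)(2,-3).

x_1(t) = c_1e^(-5t) + 2c_2e^(4t), x_2(t) = -2c_1e^(-5t) - 3c_2e^(4t)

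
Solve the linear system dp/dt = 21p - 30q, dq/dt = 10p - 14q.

p(t) = 3C_1e^(t) + 2C_2e^(6t), q(t) = 2C_1e^(t) + C_2e^(6t)

Coefficient matrix A = [[21, -30], [10, -14]].
Characteristic polynomial det(A - λI) = λ^2 - 7λ + 6 = 0.
Eigenvalues λ = 1, 6.
For λ=1: (A-λI) row 1 is [20, -30], so an eigenvector is (3, 2).
For λ=6: (A-λI) row 1 is [15, -30], so an eigenvector is (2, 1).
General solution: C_1e^(t)(3,2) + C_2e^(6t)(2,1).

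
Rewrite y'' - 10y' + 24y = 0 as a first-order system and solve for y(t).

Let x_1 = y, x_2 = y'. Then x_1' = x_2 and x_2' = -24x_1 + 10x_2.
A = [[0,1],[-24,10]]; det(A-λI) = λ^2 - 10λ + 24.
Eigenvalues λ = 6, 4 with eigenvectors (1,6), (1,4).

y(t) = K_1e^(6t) + K_2e^(4t)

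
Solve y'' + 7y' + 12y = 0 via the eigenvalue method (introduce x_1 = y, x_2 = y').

y(t) = K_1e^(-4t) + K_2e^(-3t)

Let x_1 = y, x_2 = y'. Then x_1' = x_2 and x_2' = -12x_1 - 7x_2.
A = [[0,1],[-12,-7]]; det(A-λI) = λ^2 + 7λ + 12.
Eigenvalues λ = -4, -3 with eigenvectors (1,-4), (1,-3).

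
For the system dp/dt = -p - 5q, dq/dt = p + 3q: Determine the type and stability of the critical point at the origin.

A = [[-1,-5],[1,3]]; det(A-λI) = λ^2 - 2λ + 2.
λ = 1 ± i: positive real part.

unstable spiral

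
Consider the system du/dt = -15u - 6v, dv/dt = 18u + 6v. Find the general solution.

Coefficient matrix A = [[-15, -6], [18, 6]].
Characteristic polynomial det(A - λI) = λ^2 + 9λ + 18 = 0.
Eigenvalues λ = -6, -3.
For λ=-6: (A-λI) row 1 is [-9, -6], so an eigenvector is (-2, 3).
For λ=-3: (A-λI) row 1 is [-12, -6], so an eigenvector is (-1, 2).
General solution: c_1e^(-6t)(-2,3) + c_2e^(-3t)(-1,2).

u(t) = -2c_1e^(-6t) - c_2e^(-3t), v(t) = 3c_1e^(-6t) + 2c_2e^(-3t)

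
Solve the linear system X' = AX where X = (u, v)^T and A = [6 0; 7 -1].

Coefficient matrix A = [[6, 0], [7, -1]].
Characteristic polynomial det(A - λI) = λ^2 - 5λ - 6 = 0.
Eigenvalues λ = 6, -1.
For λ=6: (A-λI) row 2 is [7, -7], so an eigenvector is (1, 1).
For λ=-1: (A-λI) row 1 is [7, 0], so an eigenvector is (0, -1).
General solution: C_1e^(6t)(1,1) + C_2e^(-t)(0,-1).

u(t) = C_1e^(6t), v(t) = C_1e^(6t) - C_2e^(-t)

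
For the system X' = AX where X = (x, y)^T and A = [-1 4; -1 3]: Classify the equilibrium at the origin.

A = [[-1,4],[-1,3]]; det(A-λI) = λ^2 - 2λ + 1.
repeated λ = 1 with a single eigenvector.

unstable improper node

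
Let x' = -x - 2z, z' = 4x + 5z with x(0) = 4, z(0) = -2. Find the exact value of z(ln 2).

A = [[-1,-2],[4,5]]; eigenvalues λ = 3, 1.
Eigenvectors: (1,-2) for λ=3, (-1,1) for λ=1.
From the initial condition, c_1 = -2, c_2 = -6.
z(ln 2) = (-2)(2^3)(-2) + (-6)(2^1)(1) = 20.

20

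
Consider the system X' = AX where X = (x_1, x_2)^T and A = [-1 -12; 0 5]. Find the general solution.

Coefficient matrix A = [[-1, -12], [0, 5]].
Characteristic polynomial det(A - λI) = λ^2 - 4λ - 5 = 0.
Eigenvalues λ = 5, -1.
For λ=5: (A-λI) row 1 is [-6, -12], so an eigenvector is (2, -1).
For λ=-1: (A-λI) row 1 is [0, -12], so an eigenvector is (-1, 0).
General solution: c_1e^(5t)(2,-1) + c_2e^(-t)(-1,0).

x_1(t) = 2c_1e^(5t) - c_2e^(-t), x_2(t) = -c_1e^(5t)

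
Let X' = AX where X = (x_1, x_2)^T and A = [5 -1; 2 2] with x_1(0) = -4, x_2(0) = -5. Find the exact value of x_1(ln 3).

A = [[5,-1],[2,2]]; eigenvalues λ = 4, 3.
Eigenvectors: (-1,-1) for λ=4, (-1,-2) for λ=3.
From the initial condition, c_1 = 3, c_2 = 1.
x_1(ln 3) = (3)(3^4)(-1) + (1)(3^3)(-1) = -270.

-270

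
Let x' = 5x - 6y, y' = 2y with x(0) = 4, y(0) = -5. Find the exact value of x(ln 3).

3312

A = [[5,-6],[0,2]]; eigenvalues λ = 2, 5.
Eigenvectors: (-2,-1) for λ=2, (-1,0) for λ=5.
From the initial condition, c_1 = 5, c_2 = -14.
x(ln 3) = (5)(3^2)(-2) + (-14)(3^5)(-1) = 3312.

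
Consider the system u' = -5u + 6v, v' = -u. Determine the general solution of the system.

Coefficient matrix A = [[-5, 6], [-1, 0]].
Characteristic polynomial det(A - λI) = λ^2 + 5λ + 6 = 0.
Eigenvalues λ = -2, -3.
For λ=-2: (A-λI) row 1 is [-3, 6], so an eigenvector is (2, 1).
For λ=-3: (A-λI) row 1 is [-2, 6], so an eigenvector is (-3, -1).
General solution: c_1e^(-2t)(2,1) + c_2e^(-3t)(-3,-1).

u(t) = 2c_1e^(-2t) - 3c_2e^(-3t), v(t) = c_1e^(-2t) - c_2e^(-3t)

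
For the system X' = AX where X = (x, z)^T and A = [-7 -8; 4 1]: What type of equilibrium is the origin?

stable spiral

A = [[-7,-8],[4,1]]; det(A-λI) = λ^2 + 6λ + 25.
λ = -3 ± 4i: negative real part.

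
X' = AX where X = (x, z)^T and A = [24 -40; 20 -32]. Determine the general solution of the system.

Coefficient matrix A = [[24, -40], [20, -32]].
Characteristic polynomial det(A - λI) = λ^2 + 8λ + 32 = 0.
Eigenvalues λ = -4 ± 4i (complex conjugate pair).
For λ=-4+4i: an eigenvector is (-3,-2) - i(-1,-1) = (-3 + i, -2 + i).
A real fundamental pair from Re and Im of e^((-4+4i)t)v: X_1 = e^(-4t)(cos(4t)·(-3,-2) + sin(4t)·(-1,-1)), X_2 = e^(-4t)(sin(4t)·(-3,-2) - cos(4t)·(-1,-1)).
General solution: K_1X_1 + K_2X_2.

x(t) = -K_1e^(-4t)sin(4t) - 3K_1e^(-4t)cos(4t) - 3K_2e^(-4t)sin(4t) + K_2e^(-4t)cos(4t), z(t) = -K_1e^(-4t)sin(4t) - 2K_1e^(-4t)cos(4t) - 2K_2e^(-4t)sin(4t) + K_2e^(-4t)cos(4t)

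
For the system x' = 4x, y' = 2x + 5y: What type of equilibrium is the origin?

A = [[4,0],[2,5]]; det(A-λI) = λ^2 - 9λ + 20.
λ = 5, 4: both positive.

unstable node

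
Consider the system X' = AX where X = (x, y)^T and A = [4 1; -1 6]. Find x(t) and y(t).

Coefficient matrix A = [[4, 1], [-1, 6]].
Characteristic polynomial det(A - λI) = λ^2 - 10λ + 25 = 0.
Single eigenvalue λ = 5 with algebraic multiplicity 2.
Eigenvector v = (1,1); generalized eigenvector w with (A-λI)w=v is (-3,-2).
General solution: e^(5t)[c_1·v + c_2·(t·v + w)].

x(t) = c_1e^(5t) + c_2te^(5t) - 3c_2e^(5t), y(t) = c_1e^(5t) + c_2te^(5t) - 2c_2e^(5t)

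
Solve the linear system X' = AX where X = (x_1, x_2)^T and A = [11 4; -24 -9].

Coefficient matrix A = [[11, 4], [-24, -9]].
Characteristic polynomial det(A - λI) = λ^2 - 2λ - 3 = 0.
Eigenvalues λ = 3, -1.
For λ=3: (A-λI) row 1 is [8, 4], so an eigenvector is (-1, 2).
For λ=-1: (A-λI) row 1 is [12, 4], so an eigenvector is (1, -3).
General solution: C_1e^(3t)(-1,2) + C_2e^(-t)(1,-3).

x_1(t) = -C_1e^(3t) + C_2e^(-t), x_2(t) = 2C_1e^(3t) - 3C_2e^(-t)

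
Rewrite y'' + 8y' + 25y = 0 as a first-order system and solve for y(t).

y(t) = K_1e^(-4t)cos(3t) + K_2e^(-4t)sin(3t)

Let x_1 = y, x_2 = y'. Then x_1' = x_2 and x_2' = -25x_1 - 8x_2.
A = [[0,1],[-25,-8]]; det(A-λI) = λ^2 + 8λ + 25.
Eigenvalues λ = -4 ± 3i.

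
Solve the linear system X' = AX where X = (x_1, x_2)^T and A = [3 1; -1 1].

Coefficient matrix A = [[3, 1], [-1, 1]].
Characteristic polynomial det(A - λI) = λ^2 - 4λ + 4 = 0.
Single eigenvalue λ = 2 with algebraic multiplicity 2.
Eigenvector v = (1,-1); generalized eigenvector w with (A-λI)w=v is (-1,2).
General solution: e^(2t)[K_1·v + K_2·(t·v + w)].

x_1(t) = K_1e^(2t) + K_2te^(2t) - K_2e^(2t), x_2(t) = -K_1e^(2t) - K_2te^(2t) + 2K_2e^(2t)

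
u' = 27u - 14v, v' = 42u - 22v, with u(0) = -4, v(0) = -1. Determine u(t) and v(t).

Coefficient matrix A = [[27, -14], [42, -22]].
Characteristic polynomial det(A - λI) = λ^2 - 5λ - 6 = 0.
Eigenvalues λ = 6, -1.
For λ=6: (A-λI) row 1 is [21, -14], so an eigenvector is (-2, -3).
For λ=-1: (A-λI) row 1 is [28, -14], so an eigenvector is (-1, -2).
General solution: c_1e^(6t)(-2,-3) + c_2e^(-t)(-1,-2).
Applying u(0)=-4, v(0)=-1 gives c_1=7, c_2=-10.

u(t) = -14e^(6t) + 10e^(-t), v(t) = -21e^(6t) + 20e^(-t)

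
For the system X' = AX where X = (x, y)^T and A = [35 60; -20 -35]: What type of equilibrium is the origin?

A = [[35,60],[-20,-35]]; det(A-λI) = λ^2 - 25.
λ = 5, -5: opposite signs.

saddle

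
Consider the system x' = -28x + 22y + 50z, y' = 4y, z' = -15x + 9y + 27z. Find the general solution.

Coefficient matrix A = [[-28, 22, 50], [0, 4, 0], [-15, 9, 27]].
det(A - λI) = 0 gives eigenvalues λ = 2, 4, -3.
For λ=2: eigenvector (5,0,3).
For λ=4: eigenvector (-4,1,-3).
For λ=-3: eigenvector (-2,0,-1).
General solution: C_1e^(2t)(5,0,3) + C_2e^(4t)(-4,1,-3) + C_3e^(-3t)(-2,0,-1).

x(t) = 5C_1e^(2t) - 4C_2e^(4t) - 2C_3e^(-3t), y(t) = C_2e^(4t), z(t) = 3C_1e^(2t) - 3C_2e^(4t) - C_3e^(-3t)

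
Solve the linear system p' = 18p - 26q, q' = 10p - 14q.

Coefficient matrix A = [[18, -26], [10, -14]].
Characteristic polynomial det(A - λI) = λ^2 - 4λ + 8 = 0.
Eigenvalues λ = 2 ± 2i (complex conjugate pair).
For λ=2+2i: an eigenvector is (3,2) - i(-2,-1) = (3 + 2i, 2 + i).
A real fundamental pair from Re and Im of e^((2+2i)t)v: X_1 = e^(2t)(cos(2t)·(3,2) + sin(2t)·(-2,-1)), X_2 = e^(2t)(sin(2t)·(3,2) - cos(2t)·(-2,-1)).
General solution: C_1X_1 + C_2X_2.

p(t) = -2C_1e^(2t)sin(2t) + 3C_1e^(2t)cos(2t) + 3C_2e^(2t)sin(2t) + 2C_2e^(2t)cos(2t), q(t) = -C_1e^(2t)sin(2t) + 2C_1e^(2t)cos(2t) + 2C_2e^(2t)sin(2t) + C_2e^(2t)cos(2t)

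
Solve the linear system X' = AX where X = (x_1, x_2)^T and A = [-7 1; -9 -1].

x_1(t) = -K_1e^(-4t) - K_2te^(-4t) + K_2e^(-4t), x_2(t) = -3K_1e^(-4t) - 3K_2te^(-4t) + 2K_2e^(-4t)

Coefficient matrix A = [[-7, 1], [-9, -1]].
Characteristic polynomial det(A - λI) = λ^2 + 8λ + 16 = 0.
Single eigenvalue λ = -4 with algebraic multiplicity 2.
Eigenvector v = (-1,-3); generalized eigenvector w with (A-λI)w=v is (1,2).
General solution: e^(-4t)[K_1·v + K_2·(t·v + w)].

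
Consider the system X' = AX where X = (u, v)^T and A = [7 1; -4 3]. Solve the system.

Coefficient matrix A = [[7, 1], [-4, 3]].
Characteristic polynomial det(A - λI) = λ^2 - 10λ + 25 = 0.
Single eigenvalue λ = 5 with algebraic multiplicity 2.
Eigenvector v = (-1,2); generalized eigenvector w with (A-λI)w=v is (-1,1).
General solution: e^(5t)[K_1·v + K_2·(t·v + w)].

u(t) = -K_1e^(5t) - K_2te^(5t) - K_2e^(5t), v(t) = 2K_1e^(5t) + 2K_2te^(5t) + K_2e^(5t)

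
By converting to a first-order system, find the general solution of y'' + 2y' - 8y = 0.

Let x_1 = y, x_2 = y'. Then x_1' = x_2 and x_2' = 8x_1 - 2x_2.
A = [[0,1],[8,-2]]; det(A-λI) = λ^2 + 2λ - 8.
Eigenvalues λ = -4, 2 with eigenvectors (1,-4), (1,2).

y(t) = K_1e^(-4t) + K_2e^(2t)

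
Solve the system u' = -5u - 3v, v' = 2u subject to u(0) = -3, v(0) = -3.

Coefficient matrix A = [[-5, -3], [2, 0]].
Characteristic polynomial det(A - λI) = λ^2 + 5λ + 6 = 0.
Eigenvalues λ = -2, -3.
For λ=-2: (A-λI) row 1 is [-3, -3], so an eigenvector is (-1, 1).
For λ=-3: (A-λI) row 1 is [-2, -3], so an eigenvector is (-3, 2).
General solution: K_1e^(-2t)(-1,1) + K_2e^(-3t)(-3,2).
Applying u(0)=-3, v(0)=-3 gives K_1=-15, K_2=6.

u(t) = 15e^(-2t) - 18e^(-3t), v(t) = -15e^(-2t) + 12e^(-3t)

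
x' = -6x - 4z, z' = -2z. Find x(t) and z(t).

Coefficient matrix A = [[-6, -4], [0, -2]].
Characteristic polynomial det(A - λI) = λ^2 + 8λ + 12 = 0.
Eigenvalues λ = -6, -2.
For λ=-6: (A-λI) row 1 is [0, -4], so an eigenvector is (1, 0).
For λ=-2: (A-λI) row 1 is [-4, -4], so an eigenvector is (1, -1).
General solution: C_1e^(-6t)(1,0) + C_2e^(-2t)(1,-1).

x(t) = C_1e^(-6t) + C_2e^(-2t), z(t) = -C_2e^(-2t)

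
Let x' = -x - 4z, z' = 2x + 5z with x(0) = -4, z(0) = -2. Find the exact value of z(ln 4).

A = [[-1,-4],[2,5]]; eigenvalues λ = 3, 1.
Eigenvectors: (1,-1) for λ=3, (-2,1) for λ=1.
From the initial condition, c_1 = 8, c_2 = 6.
z(ln 4) = (8)(4^3)(-1) + (6)(4^1)(1) = -488.

-488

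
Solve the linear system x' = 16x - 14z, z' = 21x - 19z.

Coefficient matrix A = [[16, -14], [21, -19]].
Characteristic polynomial det(A - λI) = λ^2 + 3λ - 10 = 0.
Eigenvalues λ = 2, -5.
For λ=2: (A-λI) row 1 is [14, -14], so an eigenvector is (1, 1).
For λ=-5: (A-λI) row 1 is [21, -14], so an eigenvector is (-2, -3).
General solution: c_1e^(2t)(1,1) + c_2e^(-5t)(-2,-3).

x(t) = c_1e^(2t) - 2c_2e^(-5t), z(t) = c_1e^(2t) - 3c_2e^(-5t)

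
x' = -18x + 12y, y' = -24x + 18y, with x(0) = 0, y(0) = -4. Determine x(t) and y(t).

x(t) = -4e^(6t) + 4e^(-6t), y(t) = -8e^(6t) + 4e^(-6t)

Coefficient matrix A = [[-18, 12], [-24, 18]].
Characteristic polynomial det(A - λI) = λ^2 - 36 = 0.
Eigenvalues λ = -6, 6.
For λ=-6: (A-λI) row 1 is [-12, 12], so an eigenvector is (1, 1).
For λ=6: (A-λI) row 1 is [-24, 12], so an eigenvector is (1, 2).
General solution: c_1e^(-6t)(1,1) + c_2e^(6t)(1,2).
Applying x(0)=0, y(0)=-4 gives c_1=4, c_2=-4.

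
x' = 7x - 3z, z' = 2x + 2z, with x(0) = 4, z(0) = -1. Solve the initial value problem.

x(t) = 15e^(5t) - 11e^(4t), z(t) = 10e^(5t) - 11e^(4t)

Coefficient matrix A = [[7, -3], [2, 2]].
Characteristic polynomial det(A - λI) = λ^2 - 9λ + 20 = 0.
Eigenvalues λ = 4, 5.
For λ=4: (A-λI) row 1 is [3, -3], so an eigenvector is (-1, -1).
For λ=5: (A-λI) row 1 is [2, -3], so an eigenvector is (3, 2).
General solution: K_1e^(4t)(-1,-1) + K_2e^(5t)(3,2).
Applying x(0)=4, z(0)=-1 gives K_1=11, K_2=5.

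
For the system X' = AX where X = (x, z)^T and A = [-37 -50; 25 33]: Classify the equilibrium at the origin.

A = [[-37,-50],[25,33]]; det(A-λI) = λ^2 + 4λ + 29.
λ = -2 ± 5i: negative real part.

stable spiral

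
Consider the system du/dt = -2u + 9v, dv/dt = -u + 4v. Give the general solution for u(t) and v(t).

u(t) = -3C_1e^(t) - 3C_2te^(t) + C_2e^(t), v(t) = -C_1e^(t) - C_2te^(t)

Coefficient matrix A = [[-2, 9], [-1, 4]].
Characteristic polynomial det(A - λI) = λ^2 - 2λ + 1 = 0.
Single eigenvalue λ = 1 with algebraic multiplicity 2.
Eigenvector v = (-3,-1); generalized eigenvector w with (A-λI)w=v is (1,0).
General solution: e^(t)[C_1·v + C_2·(t·v + w)].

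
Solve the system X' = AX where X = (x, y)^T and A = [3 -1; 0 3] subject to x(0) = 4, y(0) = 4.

Coefficient matrix A = [[3, -1], [0, 3]].
Characteristic polynomial det(A - λI) = λ^2 - 6λ + 9 = 0.
Single eigenvalue λ = 3 with algebraic multiplicity 2.
Eigenvector v = (1,0); generalized eigenvector w with (A-λI)w=v is (-2,-1).
General solution: e^(3t)[c_1·v + c_2·(t·v + w)].
Applying x(0)=4, y(0)=4 gives c_1=-4, c_2=-4.

x(t) = -4te^(3t) + 4e^(3t), y(t) = 4e^(3t)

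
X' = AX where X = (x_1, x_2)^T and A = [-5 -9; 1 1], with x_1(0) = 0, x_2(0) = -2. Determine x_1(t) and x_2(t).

Coefficient matrix A = [[-5, -9], [1, 1]].
Characteristic polynomial det(A - λI) = λ^2 + 4λ + 4 = 0.
Single eigenvalue λ = -2 with algebraic multiplicity 2.
Eigenvector v = (3,-1); generalized eigenvector w with (A-λI)w=v is (2,-1).
General solution: e^(-2t)[c_1·v + c_2·(t·v + w)].
Applying x_1(0)=0, x_2(0)=-2 gives c_1=-4, c_2=6.

x_1(t) = 18te^(-2t), x_2(t) = -6te^(-2t) - 2e^(-2t)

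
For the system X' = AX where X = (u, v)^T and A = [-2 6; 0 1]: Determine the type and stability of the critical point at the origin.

A = [[-2,6],[0,1]]; det(A-λI) = λ^2 + λ - 2.
λ = 1, -2: opposite signs.

saddle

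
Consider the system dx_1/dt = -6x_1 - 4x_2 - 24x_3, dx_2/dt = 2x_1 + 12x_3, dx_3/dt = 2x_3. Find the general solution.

x_1(t) = -4c_1e^(2t) - 2c_2e^(-4t) - c_3e^(-2t), x_2(t) = 2c_1e^(2t) + c_2e^(-4t) + c_3e^(-2t), x_3(t) = c_1e^(2t)

Coefficient matrix A = [[-6, -4, -24], [2, 0, 12], [0, 0, 2]].
det(A - λI) = 0 gives eigenvalues λ = 2, -4, -2.
For λ=2: eigenvector (-4,2,1).
For λ=-4: eigenvector (-2,1,0).
For λ=-2: eigenvector (-1,1,0).
General solution: c_1e^(2t)(-4,2,1) + c_2e^(-4t)(-2,1,0) + c_3e^(-2t)(-1,1,0).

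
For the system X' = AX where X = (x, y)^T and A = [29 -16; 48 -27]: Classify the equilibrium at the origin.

saddle

A = [[29,-16],[48,-27]]; det(A-λI) = λ^2 - 2λ - 15.
λ = -3, 5: opposite signs.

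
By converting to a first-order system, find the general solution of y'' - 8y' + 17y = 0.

Let x_1 = y, x_2 = y'. Then x_1' = x_2 and x_2' = -17x_1 + 8x_2.
A = [[0,1],[-17,8]]; det(A-λI) = λ^2 - 8λ + 17.
Eigenvalues λ = 4 ± i.

y(t) = C_1e^(4t)cos(t) + C_2e^(4t)sin(t)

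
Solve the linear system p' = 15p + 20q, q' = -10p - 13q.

p(t) = -K_1e^(t)sin(2t) - 3K_1e^(t)cos(2t) - 3K_2e^(t)sin(2t) + K_2e^(t)cos(2t), q(t) = K_1e^(t)sin(2t) + 2K_1e^(t)cos(2t) + 2K_2e^(t)sin(2t) - K_2e^(t)cos(2t)

Coefficient matrix A = [[15, 20], [-10, -13]].
Characteristic polynomial det(A - λI) = λ^2 - 2λ + 5 = 0.
Eigenvalues λ = 1 ± 2i (complex conjugate pair).
For λ=1+2i: an eigenvector is (-3,2) - i(-1,1) = (-3 + i, 2 - i).
A real fundamental pair from Re and Im of e^((1+2i)t)v: X_1 = e^(t)(cos(2t)·(-3,2) + sin(2t)·(-1,1)), X_2 = e^(t)(sin(2t)·(-3,2) - cos(2t)·(-1,1)).
General solution: K_1X_1 + K_2X_2.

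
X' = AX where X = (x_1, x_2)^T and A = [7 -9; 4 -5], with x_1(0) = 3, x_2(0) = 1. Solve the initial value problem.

x_1(t) = 9te^(t) + 3e^(t), x_2(t) = 6te^(t) + e^(t)

Coefficient matrix A = [[7, -9], [4, -5]].
Characteristic polynomial det(A - λI) = λ^2 - 2λ + 1 = 0.
Single eigenvalue λ = 1 with algebraic multiplicity 2.
Eigenvector v = (-3,-2); generalized eigenvector w with (A-λI)w=v is (1,1).
General solution: e^(t)[c_1·v + c_2·(t·v + w)].
Applying x_1(0)=3, x_2(0)=1 gives c_1=-2, c_2=-3.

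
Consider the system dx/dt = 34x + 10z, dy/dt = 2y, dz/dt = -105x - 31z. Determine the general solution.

Coefficient matrix A = [[34, 0, 10], [0, 2, 0], [-105, 0, -31]].
det(A - λI) = 0 gives eigenvalues λ = -1, 2, 4.
For λ=-1: eigenvector (-2,0,7).
For λ=2: eigenvector (0,1,0).
For λ=4: eigenvector (1,0,-3).
General solution: C_1e^(-t)(-2,0,7) + C_2e^(2t)(0,1,0) + C_3e^(4t)(1,0,-3).

x(t) = -2C_1e^(-t) + C_3e^(4t), y(t) = C_2e^(2t), z(t) = 7C_1e^(-t) - 3C_3e^(4t)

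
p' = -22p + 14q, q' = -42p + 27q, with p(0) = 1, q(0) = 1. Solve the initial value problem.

Coefficient matrix A = [[-22, 14], [-42, 27]].
Characteristic polynomial det(A - λI) = λ^2 - 5λ - 6 = 0.
Eigenvalues λ = 6, -1.
For λ=6: (A-λI) row 1 is [-28, 14], so an eigenvector is (1, 2).
For λ=-1: (A-λI) row 1 is [-21, 14], so an eigenvector is (2, 3).
General solution: K_1e^(6t)(1,2) + K_2e^(-t)(2,3).
Applying p(0)=1, q(0)=1 gives K_1=-1, K_2=1.

p(t) = -e^(6t) + 2e^(-t), q(t) = -2e^(6t) + 3e^(-t)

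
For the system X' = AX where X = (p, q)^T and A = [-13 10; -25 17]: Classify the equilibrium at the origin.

A = [[-13,10],[-25,17]]; det(A-λI) = λ^2 - 4λ + 29.
λ = 2 ± 5i: positive real part.

unstable spiral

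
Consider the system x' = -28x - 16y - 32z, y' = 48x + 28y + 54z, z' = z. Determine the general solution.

Coefficient matrix A = [[-28, -16, -32], [48, 28, 54], [0, 0, 1]].
det(A - λI) = 0 gives eigenvalues λ = 4, -4, 1.
For λ=4: eigenvector (1,-2,0).
For λ=-4: eigenvector (2,-3,0).
For λ=1: eigenvector (0,-2,1).
General solution: c_1e^(4t)(1,-2,0) + c_2e^(-4t)(2,-3,0) + c_3e^(t)(0,-2,1).

x(t) = c_1e^(4t) + 2c_2e^(-4t), y(t) = -2c_1e^(4t) - 3c_2e^(-4t) - 2c_3e^(t), z(t) = c_3e^(t)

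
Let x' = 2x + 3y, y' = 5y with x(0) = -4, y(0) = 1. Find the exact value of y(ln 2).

32

A = [[2,3],[0,5]]; eigenvalues λ = 5, 2.
Eigenvectors: (1,1) for λ=5, (-1,0) for λ=2.
From the initial condition, c_1 = 1, c_2 = 5.
y(ln 2) = (1)(2^5)(1) + (5)(2^2)(0) = 32.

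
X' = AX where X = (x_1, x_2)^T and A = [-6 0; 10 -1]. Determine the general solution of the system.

Coefficient matrix A = [[-6, 0], [10, -1]].
Characteristic polynomial det(A - λI) = λ^2 + 7λ + 6 = 0.
Eigenvalues λ = -6, -1.
For λ=-6: (A-λI) row 2 is [10, 5], so an eigenvector is (1, -2).
For λ=-1: (A-λI) row 1 is [-5, 0], so an eigenvector is (0, 1).
General solution: C_1e^(-6t)(1,-2) + C_2e^(-t)(0,1).

x_1(t) = C_1e^(-6t), x_2(t) = -2C_1e^(-6t) + C_2e^(-t)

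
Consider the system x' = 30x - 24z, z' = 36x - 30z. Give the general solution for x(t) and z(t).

x(t) = -C_1e^(6t) - 2C_2e^(-6t), z(t) = -C_1e^(6t) - 3C_2e^(-6t)

Coefficient matrix A = [[30, -24], [36, -30]].
Characteristic polynomial det(A - λI) = λ^2 - 36 = 0.
Eigenvalues λ = 6, -6.
For λ=6: (A-λI) row 1 is [24, -24], so an eigenvector is (-1, -1).
For λ=-6: (A-λI) row 1 is [36, -24], so an eigenvector is (-2, -3).
General solution: C_1e^(6t)(-1,-1) + C_2e^(-6t)(-2,-3).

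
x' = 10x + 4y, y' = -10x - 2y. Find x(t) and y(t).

x(t) = -C_1e^(4t)sin(2t) + C_1e^(4t)cos(2t) + C_2e^(4t)sin(2t) + C_2e^(4t)cos(2t), y(t) = C_1e^(4t)sin(2t) - 2C_1e^(4t)cos(2t) - 2C_2e^(4t)sin(2t) - C_2e^(4t)cos(2t)

Coefficient matrix A = [[10, 4], [-10, -2]].
Characteristic polynomial det(A - λI) = λ^2 - 8λ + 20 = 0.
Eigenvalues λ = 4 ± 2i (complex conjugate pair).
For λ=4+2i: an eigenvector is (1,-2) - i(-1,1) = (1 + i, -2 - i).
A real fundamental pair from Re and Im of e^((4+2i)t)v: X_1 = e^(4t)(cos(2t)·(1,-2) + sin(2t)·(-1,1)), X_2 = e^(4t)(sin(2t)·(1,-2) - cos(2t)·(-1,1)).
General solution: C_1X_1 + C_2X_2.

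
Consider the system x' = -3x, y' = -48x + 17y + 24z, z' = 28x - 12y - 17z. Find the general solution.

x(t) = C_1e^(-3t), y(t) = 3C_2e^(t) - 4C_3e^(-t), z(t) = 2C_1e^(-3t) - 2C_2e^(t) + 3C_3e^(-t)

Coefficient matrix A = [[-3, 0, 0], [-48, 17, 24], [28, -12, -17]].
det(A - λI) = 0 gives eigenvalues λ = -3, 1, -1.
For λ=-3: eigenvector (1,0,2).
For λ=1: eigenvector (0,3,-2).
For λ=-1: eigenvector (0,-4,3).
General solution: C_1e^(-3t)(1,0,2) + C_2e^(t)(0,3,-2) + C_3e^(-t)(0,-4,3).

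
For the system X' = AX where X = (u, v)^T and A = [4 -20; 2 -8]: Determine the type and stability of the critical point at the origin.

A = [[4,-20],[2,-8]]; det(A-λI) = λ^2 + 4λ + 8.
λ = -2 ± 2i: negative real part.

stable spiral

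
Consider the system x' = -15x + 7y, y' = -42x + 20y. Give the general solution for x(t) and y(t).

Coefficient matrix A = [[-15, 7], [-42, 20]].
Characteristic polynomial det(A - λI) = λ^2 - 5λ - 6 = 0.
Eigenvalues λ = -1, 6.
For λ=-1: (A-λI) row 1 is [-14, 7], so an eigenvector is (1, 2).
For λ=6: (A-λI) row 1 is [-21, 7], so an eigenvector is (-1, -3).
General solution: K_1e^(-t)(1,2) + K_2e^(6t)(-1,-3).

x(t) = K_1e^(-t) - K_2e^(6t), y(t) = 2K_1e^(-t) - 3K_2e^(6t)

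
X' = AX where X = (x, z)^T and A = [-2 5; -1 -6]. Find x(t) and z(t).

Coefficient matrix A = [[-2, 5], [-1, -6]].
Characteristic polynomial det(A - λI) = λ^2 + 8λ + 17 = 0.
Eigenvalues λ = -4 ± i (complex conjugate pair).
For λ=-4+i: an eigenvector is (1,0) - i(2,-1) = (1 - 2i, 0 + i).
A real fundamental pair from Re and Im of e^((-4+i)t)v: X_1 = e^(-4t)(cos(t)·(1,0) + sin(t)·(2,-1)), X_2 = e^(-4t)(sin(t)·(1,0) - cos(t)·(2,-1)).
General solution: K_1X_1 + K_2X_2.

x(t) = 2K_1e^(-4t)sin(t) + K_1e^(-4t)cos(t) + K_2e^(-4t)sin(t) - 2K_2e^(-4t)cos(t), z(t) = -K_1e^(-4t)sin(t) + K_2e^(-4t)cos(t)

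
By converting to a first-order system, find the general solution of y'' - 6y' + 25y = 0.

y(t) = c_1e^(3t)cos(4t) + c_2e^(3t)sin(4t)

Let x_1 = y, x_2 = y'. Then x_1' = x_2 and x_2' = -25x_1 + 6x_2.
A = [[0,1],[-25,6]]; det(A-λI) = λ^2 - 6λ + 25.
Eigenvalues λ = 3 ± 4i.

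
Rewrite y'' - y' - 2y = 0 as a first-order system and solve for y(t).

Let x_1 = y, x_2 = y'. Then x_1' = x_2 and x_2' = 2x_1 + x_2.
A = [[0,1],[2,1]]; det(A-λI) = λ^2 - λ - 2.
Eigenvalues λ = -1, 2 with eigenvectors (1,-1), (1,2).

y(t) = K_1e^(-t) + K_2e^(2t)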